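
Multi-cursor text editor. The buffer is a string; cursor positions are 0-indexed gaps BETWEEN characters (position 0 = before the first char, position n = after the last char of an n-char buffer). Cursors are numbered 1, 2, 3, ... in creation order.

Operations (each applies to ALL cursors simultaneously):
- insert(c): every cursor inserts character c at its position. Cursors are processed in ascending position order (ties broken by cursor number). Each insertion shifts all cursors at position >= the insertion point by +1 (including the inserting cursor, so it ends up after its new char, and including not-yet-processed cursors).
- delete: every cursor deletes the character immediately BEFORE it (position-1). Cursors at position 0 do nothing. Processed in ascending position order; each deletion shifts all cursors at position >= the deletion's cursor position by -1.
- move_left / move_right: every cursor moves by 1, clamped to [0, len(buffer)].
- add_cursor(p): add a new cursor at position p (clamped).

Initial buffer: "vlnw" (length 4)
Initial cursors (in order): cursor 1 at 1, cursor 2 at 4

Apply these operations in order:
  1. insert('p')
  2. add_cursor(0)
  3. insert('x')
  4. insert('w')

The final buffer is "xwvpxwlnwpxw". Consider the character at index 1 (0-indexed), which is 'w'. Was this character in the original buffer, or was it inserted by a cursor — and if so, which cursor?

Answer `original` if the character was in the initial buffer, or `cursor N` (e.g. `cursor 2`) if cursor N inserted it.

After op 1 (insert('p')): buffer="vplnwp" (len 6), cursors c1@2 c2@6, authorship .1...2
After op 2 (add_cursor(0)): buffer="vplnwp" (len 6), cursors c3@0 c1@2 c2@6, authorship .1...2
After op 3 (insert('x')): buffer="xvpxlnwpx" (len 9), cursors c3@1 c1@4 c2@9, authorship 3.11...22
After op 4 (insert('w')): buffer="xwvpxwlnwpxw" (len 12), cursors c3@2 c1@6 c2@12, authorship 33.111...222
Authorship (.=original, N=cursor N): 3 3 . 1 1 1 . . . 2 2 2
Index 1: author = 3

Answer: cursor 3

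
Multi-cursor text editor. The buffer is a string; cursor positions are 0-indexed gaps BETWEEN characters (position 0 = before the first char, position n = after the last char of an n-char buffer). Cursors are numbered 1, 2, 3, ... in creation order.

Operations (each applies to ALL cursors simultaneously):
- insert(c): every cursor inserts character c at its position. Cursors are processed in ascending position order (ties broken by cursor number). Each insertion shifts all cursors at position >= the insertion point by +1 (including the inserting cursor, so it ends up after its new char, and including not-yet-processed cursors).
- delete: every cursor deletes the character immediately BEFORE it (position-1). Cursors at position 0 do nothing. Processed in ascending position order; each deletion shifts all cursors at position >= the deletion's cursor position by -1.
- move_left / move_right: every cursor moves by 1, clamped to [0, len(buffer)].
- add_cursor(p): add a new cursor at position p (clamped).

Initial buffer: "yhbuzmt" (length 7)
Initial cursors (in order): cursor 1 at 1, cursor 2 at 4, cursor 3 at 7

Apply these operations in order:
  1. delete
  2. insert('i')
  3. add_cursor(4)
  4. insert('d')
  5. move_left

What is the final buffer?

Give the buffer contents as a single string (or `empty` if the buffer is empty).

Answer: idhbiddzmid

Derivation:
After op 1 (delete): buffer="hbzm" (len 4), cursors c1@0 c2@2 c3@4, authorship ....
After op 2 (insert('i')): buffer="ihbizmi" (len 7), cursors c1@1 c2@4 c3@7, authorship 1..2..3
After op 3 (add_cursor(4)): buffer="ihbizmi" (len 7), cursors c1@1 c2@4 c4@4 c3@7, authorship 1..2..3
After op 4 (insert('d')): buffer="idhbiddzmid" (len 11), cursors c1@2 c2@7 c4@7 c3@11, authorship 11..224..33
After op 5 (move_left): buffer="idhbiddzmid" (len 11), cursors c1@1 c2@6 c4@6 c3@10, authorship 11..224..33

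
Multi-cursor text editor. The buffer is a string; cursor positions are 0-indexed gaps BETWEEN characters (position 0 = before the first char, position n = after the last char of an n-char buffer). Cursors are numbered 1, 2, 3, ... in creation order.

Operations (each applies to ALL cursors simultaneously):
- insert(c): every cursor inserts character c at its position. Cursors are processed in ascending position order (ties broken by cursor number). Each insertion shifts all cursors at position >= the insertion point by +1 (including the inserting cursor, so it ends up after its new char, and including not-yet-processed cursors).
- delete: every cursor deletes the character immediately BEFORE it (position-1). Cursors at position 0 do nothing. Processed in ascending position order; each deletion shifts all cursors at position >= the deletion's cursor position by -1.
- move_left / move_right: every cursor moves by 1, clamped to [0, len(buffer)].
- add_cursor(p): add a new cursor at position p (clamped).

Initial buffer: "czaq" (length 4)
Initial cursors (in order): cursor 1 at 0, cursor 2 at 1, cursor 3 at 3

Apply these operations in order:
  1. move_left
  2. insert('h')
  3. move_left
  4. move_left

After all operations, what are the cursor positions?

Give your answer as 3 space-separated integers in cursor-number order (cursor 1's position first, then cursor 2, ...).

After op 1 (move_left): buffer="czaq" (len 4), cursors c1@0 c2@0 c3@2, authorship ....
After op 2 (insert('h')): buffer="hhczhaq" (len 7), cursors c1@2 c2@2 c3@5, authorship 12..3..
After op 3 (move_left): buffer="hhczhaq" (len 7), cursors c1@1 c2@1 c3@4, authorship 12..3..
After op 4 (move_left): buffer="hhczhaq" (len 7), cursors c1@0 c2@0 c3@3, authorship 12..3..

Answer: 0 0 3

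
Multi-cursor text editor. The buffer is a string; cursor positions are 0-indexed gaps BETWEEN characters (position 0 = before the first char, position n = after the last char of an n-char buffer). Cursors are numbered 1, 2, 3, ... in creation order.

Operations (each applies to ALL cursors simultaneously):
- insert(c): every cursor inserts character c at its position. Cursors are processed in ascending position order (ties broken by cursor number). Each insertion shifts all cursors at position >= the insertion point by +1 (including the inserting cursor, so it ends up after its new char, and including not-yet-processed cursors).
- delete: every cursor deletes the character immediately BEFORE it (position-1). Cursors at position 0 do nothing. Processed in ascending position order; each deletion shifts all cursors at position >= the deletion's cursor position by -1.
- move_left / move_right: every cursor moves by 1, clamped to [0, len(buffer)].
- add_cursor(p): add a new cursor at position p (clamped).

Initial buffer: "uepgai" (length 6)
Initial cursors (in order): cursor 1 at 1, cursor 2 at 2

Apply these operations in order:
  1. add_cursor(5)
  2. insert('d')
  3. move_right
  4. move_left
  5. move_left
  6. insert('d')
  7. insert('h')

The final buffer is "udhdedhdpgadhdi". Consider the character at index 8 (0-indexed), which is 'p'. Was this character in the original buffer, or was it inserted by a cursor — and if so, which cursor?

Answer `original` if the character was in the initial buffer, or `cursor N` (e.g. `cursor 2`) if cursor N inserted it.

After op 1 (add_cursor(5)): buffer="uepgai" (len 6), cursors c1@1 c2@2 c3@5, authorship ......
After op 2 (insert('d')): buffer="udedpgadi" (len 9), cursors c1@2 c2@4 c3@8, authorship .1.2...3.
After op 3 (move_right): buffer="udedpgadi" (len 9), cursors c1@3 c2@5 c3@9, authorship .1.2...3.
After op 4 (move_left): buffer="udedpgadi" (len 9), cursors c1@2 c2@4 c3@8, authorship .1.2...3.
After op 5 (move_left): buffer="udedpgadi" (len 9), cursors c1@1 c2@3 c3@7, authorship .1.2...3.
After op 6 (insert('d')): buffer="uddeddpgaddi" (len 12), cursors c1@2 c2@5 c3@10, authorship .11.22...33.
After op 7 (insert('h')): buffer="udhdedhdpgadhdi" (len 15), cursors c1@3 c2@7 c3@13, authorship .111.222...333.
Authorship (.=original, N=cursor N): . 1 1 1 . 2 2 2 . . . 3 3 3 .
Index 8: author = original

Answer: original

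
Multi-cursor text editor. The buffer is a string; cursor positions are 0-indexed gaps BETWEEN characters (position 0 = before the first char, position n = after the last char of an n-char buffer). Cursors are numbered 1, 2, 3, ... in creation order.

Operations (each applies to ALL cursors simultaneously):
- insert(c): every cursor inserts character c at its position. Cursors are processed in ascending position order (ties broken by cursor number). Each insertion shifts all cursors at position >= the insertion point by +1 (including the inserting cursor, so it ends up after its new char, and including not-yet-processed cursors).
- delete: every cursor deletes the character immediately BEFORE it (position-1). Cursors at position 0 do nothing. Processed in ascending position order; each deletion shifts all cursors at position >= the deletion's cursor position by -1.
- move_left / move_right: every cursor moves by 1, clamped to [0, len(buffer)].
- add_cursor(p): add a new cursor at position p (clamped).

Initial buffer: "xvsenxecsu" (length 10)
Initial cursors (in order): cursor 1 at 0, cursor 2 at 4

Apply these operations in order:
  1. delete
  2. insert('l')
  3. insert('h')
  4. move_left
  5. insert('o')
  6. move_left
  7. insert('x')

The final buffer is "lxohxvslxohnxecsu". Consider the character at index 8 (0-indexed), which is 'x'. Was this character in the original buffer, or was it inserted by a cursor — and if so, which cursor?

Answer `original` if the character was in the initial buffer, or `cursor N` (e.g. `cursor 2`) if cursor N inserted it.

After op 1 (delete): buffer="xvsnxecsu" (len 9), cursors c1@0 c2@3, authorship .........
After op 2 (insert('l')): buffer="lxvslnxecsu" (len 11), cursors c1@1 c2@5, authorship 1...2......
After op 3 (insert('h')): buffer="lhxvslhnxecsu" (len 13), cursors c1@2 c2@7, authorship 11...22......
After op 4 (move_left): buffer="lhxvslhnxecsu" (len 13), cursors c1@1 c2@6, authorship 11...22......
After op 5 (insert('o')): buffer="lohxvslohnxecsu" (len 15), cursors c1@2 c2@8, authorship 111...222......
After op 6 (move_left): buffer="lohxvslohnxecsu" (len 15), cursors c1@1 c2@7, authorship 111...222......
After op 7 (insert('x')): buffer="lxohxvslxohnxecsu" (len 17), cursors c1@2 c2@9, authorship 1111...2222......
Authorship (.=original, N=cursor N): 1 1 1 1 . . . 2 2 2 2 . . . . . .
Index 8: author = 2

Answer: cursor 2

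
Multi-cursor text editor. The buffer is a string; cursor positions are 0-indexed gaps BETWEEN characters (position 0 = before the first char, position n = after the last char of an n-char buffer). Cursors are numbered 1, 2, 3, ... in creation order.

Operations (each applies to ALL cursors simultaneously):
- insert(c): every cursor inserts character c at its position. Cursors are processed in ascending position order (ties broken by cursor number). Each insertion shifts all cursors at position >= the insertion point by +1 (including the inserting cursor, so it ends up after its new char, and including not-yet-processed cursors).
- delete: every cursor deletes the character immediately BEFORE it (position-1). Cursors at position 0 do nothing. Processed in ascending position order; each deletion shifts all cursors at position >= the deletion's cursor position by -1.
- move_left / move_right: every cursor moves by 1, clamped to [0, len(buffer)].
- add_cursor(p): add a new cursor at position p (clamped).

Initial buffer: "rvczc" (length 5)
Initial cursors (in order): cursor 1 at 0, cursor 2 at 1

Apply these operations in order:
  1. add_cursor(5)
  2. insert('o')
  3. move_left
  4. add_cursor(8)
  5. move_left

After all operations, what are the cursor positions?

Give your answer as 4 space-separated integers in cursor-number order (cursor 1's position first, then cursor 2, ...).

After op 1 (add_cursor(5)): buffer="rvczc" (len 5), cursors c1@0 c2@1 c3@5, authorship .....
After op 2 (insert('o')): buffer="orovczco" (len 8), cursors c1@1 c2@3 c3@8, authorship 1.2....3
After op 3 (move_left): buffer="orovczco" (len 8), cursors c1@0 c2@2 c3@7, authorship 1.2....3
After op 4 (add_cursor(8)): buffer="orovczco" (len 8), cursors c1@0 c2@2 c3@7 c4@8, authorship 1.2....3
After op 5 (move_left): buffer="orovczco" (len 8), cursors c1@0 c2@1 c3@6 c4@7, authorship 1.2....3

Answer: 0 1 6 7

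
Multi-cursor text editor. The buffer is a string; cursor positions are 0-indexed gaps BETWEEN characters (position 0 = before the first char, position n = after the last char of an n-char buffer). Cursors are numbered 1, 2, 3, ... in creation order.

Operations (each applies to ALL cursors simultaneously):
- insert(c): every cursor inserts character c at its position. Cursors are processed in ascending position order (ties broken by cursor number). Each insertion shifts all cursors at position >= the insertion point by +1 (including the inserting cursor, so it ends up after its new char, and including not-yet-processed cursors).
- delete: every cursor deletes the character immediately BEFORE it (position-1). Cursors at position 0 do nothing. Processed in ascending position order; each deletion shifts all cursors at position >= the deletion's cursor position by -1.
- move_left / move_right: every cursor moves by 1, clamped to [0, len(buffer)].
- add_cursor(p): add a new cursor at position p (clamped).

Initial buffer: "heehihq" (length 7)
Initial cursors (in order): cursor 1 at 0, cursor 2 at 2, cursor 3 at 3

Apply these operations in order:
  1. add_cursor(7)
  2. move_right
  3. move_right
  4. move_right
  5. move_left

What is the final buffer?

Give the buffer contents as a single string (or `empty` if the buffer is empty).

Answer: heehihq

Derivation:
After op 1 (add_cursor(7)): buffer="heehihq" (len 7), cursors c1@0 c2@2 c3@3 c4@7, authorship .......
After op 2 (move_right): buffer="heehihq" (len 7), cursors c1@1 c2@3 c3@4 c4@7, authorship .......
After op 3 (move_right): buffer="heehihq" (len 7), cursors c1@2 c2@4 c3@5 c4@7, authorship .......
After op 4 (move_right): buffer="heehihq" (len 7), cursors c1@3 c2@5 c3@6 c4@7, authorship .......
After op 5 (move_left): buffer="heehihq" (len 7), cursors c1@2 c2@4 c3@5 c4@6, authorship .......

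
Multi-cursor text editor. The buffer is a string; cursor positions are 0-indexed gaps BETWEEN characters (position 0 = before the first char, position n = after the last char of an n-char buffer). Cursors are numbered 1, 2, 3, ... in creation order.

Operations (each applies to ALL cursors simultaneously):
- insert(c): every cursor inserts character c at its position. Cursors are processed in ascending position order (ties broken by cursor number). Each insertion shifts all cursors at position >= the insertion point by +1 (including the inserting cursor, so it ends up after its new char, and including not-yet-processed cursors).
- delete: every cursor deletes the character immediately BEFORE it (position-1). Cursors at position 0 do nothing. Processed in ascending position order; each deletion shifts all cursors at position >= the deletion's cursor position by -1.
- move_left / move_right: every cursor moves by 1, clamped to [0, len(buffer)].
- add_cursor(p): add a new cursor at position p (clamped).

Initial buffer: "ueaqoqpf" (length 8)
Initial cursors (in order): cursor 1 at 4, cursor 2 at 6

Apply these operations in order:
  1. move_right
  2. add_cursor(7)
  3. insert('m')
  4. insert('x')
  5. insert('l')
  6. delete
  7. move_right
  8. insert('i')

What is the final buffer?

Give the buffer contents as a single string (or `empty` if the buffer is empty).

Answer: ueaqomxqipmmxxfii

Derivation:
After op 1 (move_right): buffer="ueaqoqpf" (len 8), cursors c1@5 c2@7, authorship ........
After op 2 (add_cursor(7)): buffer="ueaqoqpf" (len 8), cursors c1@5 c2@7 c3@7, authorship ........
After op 3 (insert('m')): buffer="ueaqomqpmmf" (len 11), cursors c1@6 c2@10 c3@10, authorship .....1..23.
After op 4 (insert('x')): buffer="ueaqomxqpmmxxf" (len 14), cursors c1@7 c2@13 c3@13, authorship .....11..2323.
After op 5 (insert('l')): buffer="ueaqomxlqpmmxxllf" (len 17), cursors c1@8 c2@16 c3@16, authorship .....111..232323.
After op 6 (delete): buffer="ueaqomxqpmmxxf" (len 14), cursors c1@7 c2@13 c3@13, authorship .....11..2323.
After op 7 (move_right): buffer="ueaqomxqpmmxxf" (len 14), cursors c1@8 c2@14 c3@14, authorship .....11..2323.
After op 8 (insert('i')): buffer="ueaqomxqipmmxxfii" (len 17), cursors c1@9 c2@17 c3@17, authorship .....11.1.2323.23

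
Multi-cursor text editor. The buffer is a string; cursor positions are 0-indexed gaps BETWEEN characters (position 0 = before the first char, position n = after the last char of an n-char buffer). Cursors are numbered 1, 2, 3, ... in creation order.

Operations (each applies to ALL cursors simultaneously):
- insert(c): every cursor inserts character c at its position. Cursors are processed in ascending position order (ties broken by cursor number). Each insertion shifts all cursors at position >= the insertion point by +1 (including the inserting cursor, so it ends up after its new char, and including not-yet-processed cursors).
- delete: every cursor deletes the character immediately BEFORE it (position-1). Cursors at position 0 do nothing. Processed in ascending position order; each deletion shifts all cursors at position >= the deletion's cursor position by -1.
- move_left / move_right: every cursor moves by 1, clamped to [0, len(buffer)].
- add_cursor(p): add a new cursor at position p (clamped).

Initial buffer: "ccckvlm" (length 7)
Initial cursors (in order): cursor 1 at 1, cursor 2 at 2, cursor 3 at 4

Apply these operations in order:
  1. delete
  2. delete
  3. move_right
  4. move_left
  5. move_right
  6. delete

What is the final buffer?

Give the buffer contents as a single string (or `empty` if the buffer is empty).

Answer: lm

Derivation:
After op 1 (delete): buffer="cvlm" (len 4), cursors c1@0 c2@0 c3@1, authorship ....
After op 2 (delete): buffer="vlm" (len 3), cursors c1@0 c2@0 c3@0, authorship ...
After op 3 (move_right): buffer="vlm" (len 3), cursors c1@1 c2@1 c3@1, authorship ...
After op 4 (move_left): buffer="vlm" (len 3), cursors c1@0 c2@0 c3@0, authorship ...
After op 5 (move_right): buffer="vlm" (len 3), cursors c1@1 c2@1 c3@1, authorship ...
After op 6 (delete): buffer="lm" (len 2), cursors c1@0 c2@0 c3@0, authorship ..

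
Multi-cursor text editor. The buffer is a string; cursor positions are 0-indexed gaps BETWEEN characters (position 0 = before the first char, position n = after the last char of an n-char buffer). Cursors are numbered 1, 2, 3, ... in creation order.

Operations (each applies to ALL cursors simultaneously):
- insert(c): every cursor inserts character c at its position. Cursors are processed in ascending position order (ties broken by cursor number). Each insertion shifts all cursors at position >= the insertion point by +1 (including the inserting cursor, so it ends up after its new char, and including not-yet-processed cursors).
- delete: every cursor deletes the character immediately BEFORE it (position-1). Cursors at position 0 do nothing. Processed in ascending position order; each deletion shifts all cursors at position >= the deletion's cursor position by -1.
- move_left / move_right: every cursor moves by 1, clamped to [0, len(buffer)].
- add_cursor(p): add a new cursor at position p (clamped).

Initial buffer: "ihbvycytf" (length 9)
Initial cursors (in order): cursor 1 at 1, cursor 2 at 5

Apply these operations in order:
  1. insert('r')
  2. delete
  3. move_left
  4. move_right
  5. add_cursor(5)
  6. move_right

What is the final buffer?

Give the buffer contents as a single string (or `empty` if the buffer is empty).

Answer: ihbvycytf

Derivation:
After op 1 (insert('r')): buffer="irhbvyrcytf" (len 11), cursors c1@2 c2@7, authorship .1....2....
After op 2 (delete): buffer="ihbvycytf" (len 9), cursors c1@1 c2@5, authorship .........
After op 3 (move_left): buffer="ihbvycytf" (len 9), cursors c1@0 c2@4, authorship .........
After op 4 (move_right): buffer="ihbvycytf" (len 9), cursors c1@1 c2@5, authorship .........
After op 5 (add_cursor(5)): buffer="ihbvycytf" (len 9), cursors c1@1 c2@5 c3@5, authorship .........
After op 6 (move_right): buffer="ihbvycytf" (len 9), cursors c1@2 c2@6 c3@6, authorship .........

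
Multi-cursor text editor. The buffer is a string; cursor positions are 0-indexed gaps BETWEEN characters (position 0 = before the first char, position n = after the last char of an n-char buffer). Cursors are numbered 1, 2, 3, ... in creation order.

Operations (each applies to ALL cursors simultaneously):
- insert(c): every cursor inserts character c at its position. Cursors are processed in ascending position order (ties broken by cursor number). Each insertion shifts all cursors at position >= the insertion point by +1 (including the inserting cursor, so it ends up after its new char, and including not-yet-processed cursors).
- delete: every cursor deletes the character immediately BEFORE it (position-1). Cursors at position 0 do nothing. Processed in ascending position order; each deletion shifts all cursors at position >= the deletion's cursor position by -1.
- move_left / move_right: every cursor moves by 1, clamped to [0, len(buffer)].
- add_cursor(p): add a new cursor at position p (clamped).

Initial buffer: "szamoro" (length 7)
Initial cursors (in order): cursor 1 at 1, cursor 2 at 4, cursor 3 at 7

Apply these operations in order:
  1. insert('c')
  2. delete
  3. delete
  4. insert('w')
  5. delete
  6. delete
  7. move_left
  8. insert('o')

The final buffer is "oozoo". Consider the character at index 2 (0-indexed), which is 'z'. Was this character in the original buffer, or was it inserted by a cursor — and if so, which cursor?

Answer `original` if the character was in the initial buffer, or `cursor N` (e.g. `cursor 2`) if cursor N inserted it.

After op 1 (insert('c')): buffer="sczamcoroc" (len 10), cursors c1@2 c2@6 c3@10, authorship .1...2...3
After op 2 (delete): buffer="szamoro" (len 7), cursors c1@1 c2@4 c3@7, authorship .......
After op 3 (delete): buffer="zaor" (len 4), cursors c1@0 c2@2 c3@4, authorship ....
After op 4 (insert('w')): buffer="wzaworw" (len 7), cursors c1@1 c2@4 c3@7, authorship 1..2..3
After op 5 (delete): buffer="zaor" (len 4), cursors c1@0 c2@2 c3@4, authorship ....
After op 6 (delete): buffer="zo" (len 2), cursors c1@0 c2@1 c3@2, authorship ..
After op 7 (move_left): buffer="zo" (len 2), cursors c1@0 c2@0 c3@1, authorship ..
After op 8 (insert('o')): buffer="oozoo" (len 5), cursors c1@2 c2@2 c3@4, authorship 12.3.
Authorship (.=original, N=cursor N): 1 2 . 3 .
Index 2: author = original

Answer: original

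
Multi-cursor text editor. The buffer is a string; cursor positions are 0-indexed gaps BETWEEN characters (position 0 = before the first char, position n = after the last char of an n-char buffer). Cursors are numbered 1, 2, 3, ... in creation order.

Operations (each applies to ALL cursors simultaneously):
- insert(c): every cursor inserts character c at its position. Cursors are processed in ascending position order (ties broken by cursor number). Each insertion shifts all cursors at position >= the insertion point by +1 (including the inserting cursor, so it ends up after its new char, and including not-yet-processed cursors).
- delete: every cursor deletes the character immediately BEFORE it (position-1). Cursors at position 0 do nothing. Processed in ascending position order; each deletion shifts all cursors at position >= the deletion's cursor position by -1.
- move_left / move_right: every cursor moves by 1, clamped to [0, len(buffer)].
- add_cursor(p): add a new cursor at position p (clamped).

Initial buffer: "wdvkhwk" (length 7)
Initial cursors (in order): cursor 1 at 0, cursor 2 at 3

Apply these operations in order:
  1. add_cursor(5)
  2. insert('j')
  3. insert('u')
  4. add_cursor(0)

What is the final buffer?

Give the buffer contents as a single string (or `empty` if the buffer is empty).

Answer: juwdvjukhjuwk

Derivation:
After op 1 (add_cursor(5)): buffer="wdvkhwk" (len 7), cursors c1@0 c2@3 c3@5, authorship .......
After op 2 (insert('j')): buffer="jwdvjkhjwk" (len 10), cursors c1@1 c2@5 c3@8, authorship 1...2..3..
After op 3 (insert('u')): buffer="juwdvjukhjuwk" (len 13), cursors c1@2 c2@7 c3@11, authorship 11...22..33..
After op 4 (add_cursor(0)): buffer="juwdvjukhjuwk" (len 13), cursors c4@0 c1@2 c2@7 c3@11, authorship 11...22..33..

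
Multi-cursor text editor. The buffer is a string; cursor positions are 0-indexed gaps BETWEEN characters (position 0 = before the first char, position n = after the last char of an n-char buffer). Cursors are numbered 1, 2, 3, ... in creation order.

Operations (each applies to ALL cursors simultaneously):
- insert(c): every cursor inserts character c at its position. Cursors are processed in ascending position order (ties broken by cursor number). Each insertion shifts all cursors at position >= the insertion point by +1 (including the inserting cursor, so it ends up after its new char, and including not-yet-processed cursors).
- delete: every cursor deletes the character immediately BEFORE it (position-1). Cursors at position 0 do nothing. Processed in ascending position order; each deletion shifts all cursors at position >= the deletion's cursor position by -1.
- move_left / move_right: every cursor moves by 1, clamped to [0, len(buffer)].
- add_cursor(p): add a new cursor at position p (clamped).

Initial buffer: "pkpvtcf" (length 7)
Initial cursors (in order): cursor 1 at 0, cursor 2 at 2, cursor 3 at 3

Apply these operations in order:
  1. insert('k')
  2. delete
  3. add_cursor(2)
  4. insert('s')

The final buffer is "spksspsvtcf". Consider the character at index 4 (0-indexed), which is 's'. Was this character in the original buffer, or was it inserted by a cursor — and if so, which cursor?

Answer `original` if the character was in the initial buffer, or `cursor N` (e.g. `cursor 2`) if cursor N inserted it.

Answer: cursor 4

Derivation:
After op 1 (insert('k')): buffer="kpkkpkvtcf" (len 10), cursors c1@1 c2@4 c3@6, authorship 1..2.3....
After op 2 (delete): buffer="pkpvtcf" (len 7), cursors c1@0 c2@2 c3@3, authorship .......
After op 3 (add_cursor(2)): buffer="pkpvtcf" (len 7), cursors c1@0 c2@2 c4@2 c3@3, authorship .......
After op 4 (insert('s')): buffer="spksspsvtcf" (len 11), cursors c1@1 c2@5 c4@5 c3@7, authorship 1..24.3....
Authorship (.=original, N=cursor N): 1 . . 2 4 . 3 . . . .
Index 4: author = 4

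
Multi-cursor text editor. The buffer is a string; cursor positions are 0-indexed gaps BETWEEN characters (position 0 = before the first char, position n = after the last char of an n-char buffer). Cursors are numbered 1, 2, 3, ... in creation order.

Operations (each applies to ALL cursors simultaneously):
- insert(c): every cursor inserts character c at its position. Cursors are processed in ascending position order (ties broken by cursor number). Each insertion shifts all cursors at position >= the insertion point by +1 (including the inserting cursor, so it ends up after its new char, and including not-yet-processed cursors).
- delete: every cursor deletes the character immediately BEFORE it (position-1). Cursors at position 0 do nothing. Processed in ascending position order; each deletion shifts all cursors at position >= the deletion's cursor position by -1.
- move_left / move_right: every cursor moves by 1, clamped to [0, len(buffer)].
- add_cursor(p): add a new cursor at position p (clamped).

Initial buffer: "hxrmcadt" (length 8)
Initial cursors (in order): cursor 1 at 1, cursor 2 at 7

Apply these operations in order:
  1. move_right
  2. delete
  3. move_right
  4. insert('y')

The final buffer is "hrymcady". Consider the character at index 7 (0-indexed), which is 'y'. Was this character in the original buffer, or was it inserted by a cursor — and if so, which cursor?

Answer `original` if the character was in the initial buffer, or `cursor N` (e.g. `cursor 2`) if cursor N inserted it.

Answer: cursor 2

Derivation:
After op 1 (move_right): buffer="hxrmcadt" (len 8), cursors c1@2 c2@8, authorship ........
After op 2 (delete): buffer="hrmcad" (len 6), cursors c1@1 c2@6, authorship ......
After op 3 (move_right): buffer="hrmcad" (len 6), cursors c1@2 c2@6, authorship ......
After op 4 (insert('y')): buffer="hrymcady" (len 8), cursors c1@3 c2@8, authorship ..1....2
Authorship (.=original, N=cursor N): . . 1 . . . . 2
Index 7: author = 2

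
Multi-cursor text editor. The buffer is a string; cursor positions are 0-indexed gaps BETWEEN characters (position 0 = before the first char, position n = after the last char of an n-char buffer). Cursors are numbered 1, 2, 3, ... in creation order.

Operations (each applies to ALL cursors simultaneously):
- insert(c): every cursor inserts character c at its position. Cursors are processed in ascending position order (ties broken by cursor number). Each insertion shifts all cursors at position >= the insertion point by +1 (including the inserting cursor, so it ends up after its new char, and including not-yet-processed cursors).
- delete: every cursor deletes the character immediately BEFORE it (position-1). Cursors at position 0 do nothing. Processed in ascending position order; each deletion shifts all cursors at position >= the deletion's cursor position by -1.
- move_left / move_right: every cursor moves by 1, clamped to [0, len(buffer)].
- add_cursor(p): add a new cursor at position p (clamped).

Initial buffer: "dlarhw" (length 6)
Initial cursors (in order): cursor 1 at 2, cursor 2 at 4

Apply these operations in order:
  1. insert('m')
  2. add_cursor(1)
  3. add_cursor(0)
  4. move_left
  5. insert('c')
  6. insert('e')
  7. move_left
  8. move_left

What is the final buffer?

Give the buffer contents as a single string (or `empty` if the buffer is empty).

After op 1 (insert('m')): buffer="dlmarmhw" (len 8), cursors c1@3 c2@6, authorship ..1..2..
After op 2 (add_cursor(1)): buffer="dlmarmhw" (len 8), cursors c3@1 c1@3 c2@6, authorship ..1..2..
After op 3 (add_cursor(0)): buffer="dlmarmhw" (len 8), cursors c4@0 c3@1 c1@3 c2@6, authorship ..1..2..
After op 4 (move_left): buffer="dlmarmhw" (len 8), cursors c3@0 c4@0 c1@2 c2@5, authorship ..1..2..
After op 5 (insert('c')): buffer="ccdlcmarcmhw" (len 12), cursors c3@2 c4@2 c1@5 c2@9, authorship 34..11..22..
After op 6 (insert('e')): buffer="cceedlcemarcemhw" (len 16), cursors c3@4 c4@4 c1@8 c2@13, authorship 3434..111..222..
After op 7 (move_left): buffer="cceedlcemarcemhw" (len 16), cursors c3@3 c4@3 c1@7 c2@12, authorship 3434..111..222..
After op 8 (move_left): buffer="cceedlcemarcemhw" (len 16), cursors c3@2 c4@2 c1@6 c2@11, authorship 3434..111..222..

Answer: cceedlcemarcemhw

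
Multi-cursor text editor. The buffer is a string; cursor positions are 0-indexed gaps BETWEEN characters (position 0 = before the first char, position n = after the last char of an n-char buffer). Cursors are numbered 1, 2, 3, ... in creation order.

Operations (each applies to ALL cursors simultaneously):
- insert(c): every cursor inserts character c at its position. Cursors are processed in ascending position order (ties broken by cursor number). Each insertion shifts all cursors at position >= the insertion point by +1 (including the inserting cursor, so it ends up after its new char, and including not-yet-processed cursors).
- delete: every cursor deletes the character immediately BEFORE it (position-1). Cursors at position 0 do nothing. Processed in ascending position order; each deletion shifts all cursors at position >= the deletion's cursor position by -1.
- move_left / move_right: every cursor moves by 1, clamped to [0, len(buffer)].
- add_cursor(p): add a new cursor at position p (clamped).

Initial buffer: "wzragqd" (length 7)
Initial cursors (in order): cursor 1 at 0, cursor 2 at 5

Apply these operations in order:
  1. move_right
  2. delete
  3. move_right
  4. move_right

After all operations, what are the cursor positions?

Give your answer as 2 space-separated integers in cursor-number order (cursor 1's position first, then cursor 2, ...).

Answer: 2 5

Derivation:
After op 1 (move_right): buffer="wzragqd" (len 7), cursors c1@1 c2@6, authorship .......
After op 2 (delete): buffer="zragd" (len 5), cursors c1@0 c2@4, authorship .....
After op 3 (move_right): buffer="zragd" (len 5), cursors c1@1 c2@5, authorship .....
After op 4 (move_right): buffer="zragd" (len 5), cursors c1@2 c2@5, authorship .....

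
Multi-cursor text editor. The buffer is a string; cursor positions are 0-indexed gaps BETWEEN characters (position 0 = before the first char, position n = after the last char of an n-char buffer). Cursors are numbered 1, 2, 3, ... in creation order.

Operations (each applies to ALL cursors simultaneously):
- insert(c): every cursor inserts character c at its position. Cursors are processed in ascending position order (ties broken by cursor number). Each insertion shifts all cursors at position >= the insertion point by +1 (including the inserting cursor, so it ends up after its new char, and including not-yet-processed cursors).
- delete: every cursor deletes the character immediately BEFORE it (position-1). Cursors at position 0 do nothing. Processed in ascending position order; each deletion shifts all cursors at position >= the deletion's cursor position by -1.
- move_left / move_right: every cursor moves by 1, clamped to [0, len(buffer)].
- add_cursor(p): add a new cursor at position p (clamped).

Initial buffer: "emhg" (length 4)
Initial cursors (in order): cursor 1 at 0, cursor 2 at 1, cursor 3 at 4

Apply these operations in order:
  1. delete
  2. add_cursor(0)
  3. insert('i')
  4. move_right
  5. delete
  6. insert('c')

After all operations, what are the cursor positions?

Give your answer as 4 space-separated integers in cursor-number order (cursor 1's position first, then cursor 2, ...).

Answer: 4 4 6 4

Derivation:
After op 1 (delete): buffer="mh" (len 2), cursors c1@0 c2@0 c3@2, authorship ..
After op 2 (add_cursor(0)): buffer="mh" (len 2), cursors c1@0 c2@0 c4@0 c3@2, authorship ..
After op 3 (insert('i')): buffer="iiimhi" (len 6), cursors c1@3 c2@3 c4@3 c3@6, authorship 124..3
After op 4 (move_right): buffer="iiimhi" (len 6), cursors c1@4 c2@4 c4@4 c3@6, authorship 124..3
After op 5 (delete): buffer="ih" (len 2), cursors c1@1 c2@1 c4@1 c3@2, authorship 1.
After op 6 (insert('c')): buffer="iccchc" (len 6), cursors c1@4 c2@4 c4@4 c3@6, authorship 1124.3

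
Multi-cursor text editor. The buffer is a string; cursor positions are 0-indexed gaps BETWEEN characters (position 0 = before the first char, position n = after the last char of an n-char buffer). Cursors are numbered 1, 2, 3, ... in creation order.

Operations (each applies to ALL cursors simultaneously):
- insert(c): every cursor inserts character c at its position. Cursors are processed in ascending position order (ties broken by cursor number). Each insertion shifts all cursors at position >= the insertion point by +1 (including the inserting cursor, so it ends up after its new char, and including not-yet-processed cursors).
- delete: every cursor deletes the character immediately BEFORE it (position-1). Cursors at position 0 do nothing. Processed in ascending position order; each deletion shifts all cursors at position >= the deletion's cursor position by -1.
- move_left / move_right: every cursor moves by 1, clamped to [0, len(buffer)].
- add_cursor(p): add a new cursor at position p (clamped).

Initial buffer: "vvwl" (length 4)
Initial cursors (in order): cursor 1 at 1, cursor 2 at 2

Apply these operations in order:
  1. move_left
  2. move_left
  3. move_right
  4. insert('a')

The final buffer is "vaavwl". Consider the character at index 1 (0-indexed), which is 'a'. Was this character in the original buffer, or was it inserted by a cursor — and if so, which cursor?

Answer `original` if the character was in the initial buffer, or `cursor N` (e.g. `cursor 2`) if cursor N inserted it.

After op 1 (move_left): buffer="vvwl" (len 4), cursors c1@0 c2@1, authorship ....
After op 2 (move_left): buffer="vvwl" (len 4), cursors c1@0 c2@0, authorship ....
After op 3 (move_right): buffer="vvwl" (len 4), cursors c1@1 c2@1, authorship ....
After op 4 (insert('a')): buffer="vaavwl" (len 6), cursors c1@3 c2@3, authorship .12...
Authorship (.=original, N=cursor N): . 1 2 . . .
Index 1: author = 1

Answer: cursor 1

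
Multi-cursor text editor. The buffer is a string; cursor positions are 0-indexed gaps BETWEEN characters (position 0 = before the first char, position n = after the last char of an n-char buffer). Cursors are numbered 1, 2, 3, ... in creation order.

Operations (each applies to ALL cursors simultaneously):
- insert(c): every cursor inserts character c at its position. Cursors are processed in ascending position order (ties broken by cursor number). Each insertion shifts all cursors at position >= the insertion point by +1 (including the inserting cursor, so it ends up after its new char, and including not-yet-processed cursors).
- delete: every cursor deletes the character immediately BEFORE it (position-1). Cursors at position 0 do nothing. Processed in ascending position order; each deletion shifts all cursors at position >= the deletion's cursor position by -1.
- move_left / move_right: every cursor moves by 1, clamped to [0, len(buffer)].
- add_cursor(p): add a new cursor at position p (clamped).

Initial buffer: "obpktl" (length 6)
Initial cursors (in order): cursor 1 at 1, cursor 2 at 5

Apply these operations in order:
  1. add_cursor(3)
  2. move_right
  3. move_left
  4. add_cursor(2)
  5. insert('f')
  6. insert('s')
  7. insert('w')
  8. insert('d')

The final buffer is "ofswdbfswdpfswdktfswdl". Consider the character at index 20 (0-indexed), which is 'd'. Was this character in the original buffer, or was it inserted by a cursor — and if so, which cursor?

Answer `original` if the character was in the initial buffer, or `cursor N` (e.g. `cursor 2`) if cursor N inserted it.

Answer: cursor 2

Derivation:
After op 1 (add_cursor(3)): buffer="obpktl" (len 6), cursors c1@1 c3@3 c2@5, authorship ......
After op 2 (move_right): buffer="obpktl" (len 6), cursors c1@2 c3@4 c2@6, authorship ......
After op 3 (move_left): buffer="obpktl" (len 6), cursors c1@1 c3@3 c2@5, authorship ......
After op 4 (add_cursor(2)): buffer="obpktl" (len 6), cursors c1@1 c4@2 c3@3 c2@5, authorship ......
After op 5 (insert('f')): buffer="ofbfpfktfl" (len 10), cursors c1@2 c4@4 c3@6 c2@9, authorship .1.4.3..2.
After op 6 (insert('s')): buffer="ofsbfspfsktfsl" (len 14), cursors c1@3 c4@6 c3@9 c2@13, authorship .11.44.33..22.
After op 7 (insert('w')): buffer="ofswbfswpfswktfswl" (len 18), cursors c1@4 c4@8 c3@12 c2@17, authorship .111.444.333..222.
After op 8 (insert('d')): buffer="ofswdbfswdpfswdktfswdl" (len 22), cursors c1@5 c4@10 c3@15 c2@21, authorship .1111.4444.3333..2222.
Authorship (.=original, N=cursor N): . 1 1 1 1 . 4 4 4 4 . 3 3 3 3 . . 2 2 2 2 .
Index 20: author = 2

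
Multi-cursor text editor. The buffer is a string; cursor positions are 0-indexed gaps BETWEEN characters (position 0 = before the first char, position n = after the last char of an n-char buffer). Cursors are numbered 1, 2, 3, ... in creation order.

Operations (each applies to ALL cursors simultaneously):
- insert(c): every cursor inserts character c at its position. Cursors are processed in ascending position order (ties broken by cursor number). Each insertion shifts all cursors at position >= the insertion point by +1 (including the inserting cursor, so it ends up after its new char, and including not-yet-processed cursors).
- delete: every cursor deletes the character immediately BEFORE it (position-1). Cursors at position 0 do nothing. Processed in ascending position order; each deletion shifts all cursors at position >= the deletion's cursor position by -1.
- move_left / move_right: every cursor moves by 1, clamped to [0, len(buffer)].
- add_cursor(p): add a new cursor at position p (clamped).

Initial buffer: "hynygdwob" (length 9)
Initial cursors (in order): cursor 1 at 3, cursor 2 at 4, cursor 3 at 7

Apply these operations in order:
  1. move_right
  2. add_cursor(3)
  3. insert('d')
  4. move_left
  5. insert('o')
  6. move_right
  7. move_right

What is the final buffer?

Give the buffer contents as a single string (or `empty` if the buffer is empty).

Answer: hynodyodgoddwoodb

Derivation:
After op 1 (move_right): buffer="hynygdwob" (len 9), cursors c1@4 c2@5 c3@8, authorship .........
After op 2 (add_cursor(3)): buffer="hynygdwob" (len 9), cursors c4@3 c1@4 c2@5 c3@8, authorship .........
After op 3 (insert('d')): buffer="hyndydgddwodb" (len 13), cursors c4@4 c1@6 c2@8 c3@12, authorship ...4.1.2...3.
After op 4 (move_left): buffer="hyndydgddwodb" (len 13), cursors c4@3 c1@5 c2@7 c3@11, authorship ...4.1.2...3.
After op 5 (insert('o')): buffer="hynodyodgoddwoodb" (len 17), cursors c4@4 c1@7 c2@10 c3@15, authorship ...44.11.22...33.
After op 6 (move_right): buffer="hynodyodgoddwoodb" (len 17), cursors c4@5 c1@8 c2@11 c3@16, authorship ...44.11.22...33.
After op 7 (move_right): buffer="hynodyodgoddwoodb" (len 17), cursors c4@6 c1@9 c2@12 c3@17, authorship ...44.11.22...33.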